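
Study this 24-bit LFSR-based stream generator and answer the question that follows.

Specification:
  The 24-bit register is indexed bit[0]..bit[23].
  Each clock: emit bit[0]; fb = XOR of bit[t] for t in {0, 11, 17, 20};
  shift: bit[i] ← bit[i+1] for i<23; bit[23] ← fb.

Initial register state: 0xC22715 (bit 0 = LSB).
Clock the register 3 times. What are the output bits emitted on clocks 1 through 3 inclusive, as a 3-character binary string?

reg_0 = 0xC22715
clock 1: out=1, reg = 0x61138A
clock 2: out=0, reg = 0x3089C5
clock 3: out=1, reg = 0x9844E2

101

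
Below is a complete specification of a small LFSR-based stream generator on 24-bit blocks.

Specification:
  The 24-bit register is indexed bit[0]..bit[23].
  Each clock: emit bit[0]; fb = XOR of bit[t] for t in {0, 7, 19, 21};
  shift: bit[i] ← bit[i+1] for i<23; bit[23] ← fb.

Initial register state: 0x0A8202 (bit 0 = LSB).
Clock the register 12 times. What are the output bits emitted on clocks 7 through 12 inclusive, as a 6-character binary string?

reg_0 = 0x0A8202
clock 1: out=0, reg = 0x854101
clock 2: out=1, reg = 0xC2A080
clock 3: out=0, reg = 0xE15040
clock 4: out=0, reg = 0xF0A820
clock 5: out=0, reg = 0xF85410
clock 6: out=0, reg = 0x7C2A08
clock 7: out=0, reg = 0x3E1504
clock 8: out=0, reg = 0x1F0A82
clock 9: out=0, reg = 0x0F8541
clock 10: out=1, reg = 0x07C2A0
clock 11: out=0, reg = 0x83E150
clock 12: out=0, reg = 0x41F0A8

000100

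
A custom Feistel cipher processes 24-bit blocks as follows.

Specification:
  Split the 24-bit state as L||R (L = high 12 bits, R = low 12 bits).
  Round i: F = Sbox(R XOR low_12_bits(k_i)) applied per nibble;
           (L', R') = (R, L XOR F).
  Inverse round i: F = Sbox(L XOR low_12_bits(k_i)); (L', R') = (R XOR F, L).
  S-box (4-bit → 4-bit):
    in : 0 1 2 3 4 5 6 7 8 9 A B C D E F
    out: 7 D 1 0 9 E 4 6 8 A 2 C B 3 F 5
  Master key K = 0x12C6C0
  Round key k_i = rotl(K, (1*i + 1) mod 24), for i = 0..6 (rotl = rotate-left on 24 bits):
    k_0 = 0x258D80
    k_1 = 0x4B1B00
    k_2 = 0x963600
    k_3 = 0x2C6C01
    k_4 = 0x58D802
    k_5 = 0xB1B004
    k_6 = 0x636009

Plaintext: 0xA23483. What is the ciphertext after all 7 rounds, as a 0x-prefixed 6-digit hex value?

s_0 = plaintext = 0xA23483
s_1 = Round(s_0, k_0) = 0x483053
s_2 = Round(s_1, k_1) = 0x053863
s_3 = Round(s_2, k_2) = 0x863F13
s_4 = Round(s_3, k_3) = 0xF138B2
s_5 = Round(s_4, k_4) = 0x8B28D4
s_6 = Round(s_5, k_5) = 0x8D4085
s_7 = Round(s_6, k_6) = 0x085F5F

0x085F5F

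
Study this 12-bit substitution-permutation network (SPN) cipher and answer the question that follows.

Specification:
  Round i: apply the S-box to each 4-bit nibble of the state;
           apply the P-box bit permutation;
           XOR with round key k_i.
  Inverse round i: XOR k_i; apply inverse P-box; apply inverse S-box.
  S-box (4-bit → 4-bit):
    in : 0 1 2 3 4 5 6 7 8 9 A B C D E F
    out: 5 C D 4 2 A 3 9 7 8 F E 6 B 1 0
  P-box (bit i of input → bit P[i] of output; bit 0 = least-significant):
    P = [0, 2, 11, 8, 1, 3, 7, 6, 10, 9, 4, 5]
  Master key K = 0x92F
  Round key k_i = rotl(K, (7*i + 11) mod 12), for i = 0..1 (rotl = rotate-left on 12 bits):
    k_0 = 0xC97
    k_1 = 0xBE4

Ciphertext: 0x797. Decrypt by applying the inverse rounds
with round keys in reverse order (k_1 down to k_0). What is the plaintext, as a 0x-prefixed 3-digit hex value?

0xD28

s_0 = ciphertext = 0x797
s_1 = InvRound(s_0, k_1) = 0x270
s_2 = InvRound(s_1, k_0) = 0xD28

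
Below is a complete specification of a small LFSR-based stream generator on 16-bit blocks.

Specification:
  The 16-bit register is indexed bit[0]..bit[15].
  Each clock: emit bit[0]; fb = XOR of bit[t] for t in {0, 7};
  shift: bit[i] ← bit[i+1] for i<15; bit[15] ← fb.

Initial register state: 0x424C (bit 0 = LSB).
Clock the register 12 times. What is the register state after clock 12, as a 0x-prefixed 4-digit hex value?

0x2C84

reg_0 = 0x424C
clock 1: out=0, reg = 0x2126
clock 2: out=0, reg = 0x1093
clock 3: out=1, reg = 0x0849
clock 4: out=1, reg = 0x8424
clock 5: out=0, reg = 0x4212
clock 6: out=0, reg = 0x2109
clock 7: out=1, reg = 0x9084
clock 8: out=0, reg = 0xC842
clock 9: out=0, reg = 0x6421
clock 10: out=1, reg = 0xB210
clock 11: out=0, reg = 0x5908
clock 12: out=0, reg = 0x2C84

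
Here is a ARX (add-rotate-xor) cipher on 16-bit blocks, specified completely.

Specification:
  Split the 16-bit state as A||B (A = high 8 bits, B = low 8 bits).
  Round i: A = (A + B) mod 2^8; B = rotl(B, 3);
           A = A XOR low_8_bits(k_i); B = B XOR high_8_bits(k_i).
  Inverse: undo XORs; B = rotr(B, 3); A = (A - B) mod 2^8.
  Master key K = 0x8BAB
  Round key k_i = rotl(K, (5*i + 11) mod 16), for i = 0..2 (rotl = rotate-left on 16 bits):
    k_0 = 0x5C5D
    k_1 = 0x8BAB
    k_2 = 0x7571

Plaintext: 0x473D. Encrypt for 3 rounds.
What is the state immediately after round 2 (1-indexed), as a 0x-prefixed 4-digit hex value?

s_0 = plaintext = 0x473D
s_1 = Round(s_0, k_0) = 0xD9B5
s_2 = Round(s_1, k_1) = 0x2526
s_3 = Round(s_2, k_2) = 0x3A44

0x2526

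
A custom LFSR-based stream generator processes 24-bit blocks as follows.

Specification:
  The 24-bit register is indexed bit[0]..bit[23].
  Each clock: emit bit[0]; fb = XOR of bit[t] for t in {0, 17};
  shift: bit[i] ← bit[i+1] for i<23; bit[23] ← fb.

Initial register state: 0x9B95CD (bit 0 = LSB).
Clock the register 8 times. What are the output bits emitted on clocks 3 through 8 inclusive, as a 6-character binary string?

reg_0 = 0x9B95CD
clock 1: out=1, reg = 0x4DCAE6
clock 2: out=0, reg = 0x26E573
clock 3: out=1, reg = 0x1372B9
clock 4: out=1, reg = 0x09B95C
clock 5: out=0, reg = 0x04DCAE
clock 6: out=0, reg = 0x026E57
clock 7: out=1, reg = 0x01372B
clock 8: out=1, reg = 0x809B95

110011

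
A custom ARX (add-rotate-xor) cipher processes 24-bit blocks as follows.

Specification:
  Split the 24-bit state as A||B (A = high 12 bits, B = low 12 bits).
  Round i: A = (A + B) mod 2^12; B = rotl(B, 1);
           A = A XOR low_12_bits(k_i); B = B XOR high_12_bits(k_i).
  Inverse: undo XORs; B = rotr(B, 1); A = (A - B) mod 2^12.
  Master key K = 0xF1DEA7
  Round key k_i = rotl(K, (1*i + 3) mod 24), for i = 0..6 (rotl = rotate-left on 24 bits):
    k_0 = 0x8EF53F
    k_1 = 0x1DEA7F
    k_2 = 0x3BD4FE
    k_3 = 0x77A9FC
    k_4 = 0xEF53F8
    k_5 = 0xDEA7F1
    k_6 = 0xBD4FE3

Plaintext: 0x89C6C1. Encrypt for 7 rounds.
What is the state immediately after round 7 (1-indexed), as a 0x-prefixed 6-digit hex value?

0xE74B40

s_0 = plaintext = 0x89C6C1
s_1 = Round(s_0, k_0) = 0xA6256D
s_2 = Round(s_1, k_1) = 0x5B0B04
s_3 = Round(s_2, k_2) = 0x44A5B4
s_4 = Round(s_3, k_3) = 0x002C12
s_5 = Round(s_4, k_4) = 0xFEC6D0
s_6 = Round(s_5, k_5) = 0x14D04A
s_7 = Round(s_6, k_6) = 0xE74B40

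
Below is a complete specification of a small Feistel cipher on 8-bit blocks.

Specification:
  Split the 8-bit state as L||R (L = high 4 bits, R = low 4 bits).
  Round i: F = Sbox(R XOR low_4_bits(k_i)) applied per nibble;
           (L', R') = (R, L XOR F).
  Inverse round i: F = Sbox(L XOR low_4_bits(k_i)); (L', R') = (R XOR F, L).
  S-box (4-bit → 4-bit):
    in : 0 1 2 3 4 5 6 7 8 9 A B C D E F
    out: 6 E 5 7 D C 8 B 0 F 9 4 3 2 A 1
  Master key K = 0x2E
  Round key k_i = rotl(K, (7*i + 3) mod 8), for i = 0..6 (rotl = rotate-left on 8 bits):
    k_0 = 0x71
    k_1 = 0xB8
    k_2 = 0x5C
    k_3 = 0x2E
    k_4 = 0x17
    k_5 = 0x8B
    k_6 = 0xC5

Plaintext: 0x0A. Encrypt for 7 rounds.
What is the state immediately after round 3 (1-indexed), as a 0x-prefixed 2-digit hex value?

0x98

s_0 = plaintext = 0x0A
s_1 = Round(s_0, k_0) = 0xA4
s_2 = Round(s_1, k_1) = 0x49
s_3 = Round(s_2, k_2) = 0x98
s_4 = Round(s_3, k_3) = 0x81
s_5 = Round(s_4, k_4) = 0x10
s_6 = Round(s_5, k_5) = 0x05
s_7 = Round(s_6, k_6) = 0x56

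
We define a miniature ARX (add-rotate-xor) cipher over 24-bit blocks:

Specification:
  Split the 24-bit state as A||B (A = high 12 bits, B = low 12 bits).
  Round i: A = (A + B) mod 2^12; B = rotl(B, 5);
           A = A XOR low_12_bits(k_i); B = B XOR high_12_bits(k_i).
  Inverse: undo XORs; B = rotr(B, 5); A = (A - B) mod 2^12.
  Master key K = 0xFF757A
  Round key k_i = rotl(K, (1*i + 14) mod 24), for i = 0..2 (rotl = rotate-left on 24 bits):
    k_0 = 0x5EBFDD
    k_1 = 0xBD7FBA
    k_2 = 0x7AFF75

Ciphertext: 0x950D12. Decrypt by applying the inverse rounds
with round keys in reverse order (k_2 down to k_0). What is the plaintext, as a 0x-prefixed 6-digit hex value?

0x6791A6

s_0 = ciphertext = 0x950D12
s_1 = InvRound(s_0, k_2) = 0x750ED5
s_2 = InvRound(s_1, k_1) = 0x7C2128
s_3 = InvRound(s_2, k_0) = 0x6791A6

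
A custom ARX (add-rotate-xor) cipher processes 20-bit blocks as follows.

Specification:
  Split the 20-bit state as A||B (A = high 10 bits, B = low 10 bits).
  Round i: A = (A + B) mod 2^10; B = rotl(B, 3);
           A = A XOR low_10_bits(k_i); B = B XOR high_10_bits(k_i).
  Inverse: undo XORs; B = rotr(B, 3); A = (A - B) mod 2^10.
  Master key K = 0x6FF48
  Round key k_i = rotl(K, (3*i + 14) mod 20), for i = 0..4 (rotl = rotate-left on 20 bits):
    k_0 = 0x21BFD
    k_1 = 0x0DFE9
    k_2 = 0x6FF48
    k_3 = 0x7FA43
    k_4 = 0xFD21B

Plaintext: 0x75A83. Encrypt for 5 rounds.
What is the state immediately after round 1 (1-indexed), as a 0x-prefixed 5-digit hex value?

s_0 = plaintext = 0x75A83
s_1 = Round(s_0, k_0) = 0xE909B
s_2 = Round(s_1, k_1) = 0xF58EE
s_3 = Round(s_2, k_2) = 0xE32CE
s_4 = Round(s_3, k_3) = 0x0678B
s_5 = Round(s_4, k_4) = 0x6FFAB

0xE909B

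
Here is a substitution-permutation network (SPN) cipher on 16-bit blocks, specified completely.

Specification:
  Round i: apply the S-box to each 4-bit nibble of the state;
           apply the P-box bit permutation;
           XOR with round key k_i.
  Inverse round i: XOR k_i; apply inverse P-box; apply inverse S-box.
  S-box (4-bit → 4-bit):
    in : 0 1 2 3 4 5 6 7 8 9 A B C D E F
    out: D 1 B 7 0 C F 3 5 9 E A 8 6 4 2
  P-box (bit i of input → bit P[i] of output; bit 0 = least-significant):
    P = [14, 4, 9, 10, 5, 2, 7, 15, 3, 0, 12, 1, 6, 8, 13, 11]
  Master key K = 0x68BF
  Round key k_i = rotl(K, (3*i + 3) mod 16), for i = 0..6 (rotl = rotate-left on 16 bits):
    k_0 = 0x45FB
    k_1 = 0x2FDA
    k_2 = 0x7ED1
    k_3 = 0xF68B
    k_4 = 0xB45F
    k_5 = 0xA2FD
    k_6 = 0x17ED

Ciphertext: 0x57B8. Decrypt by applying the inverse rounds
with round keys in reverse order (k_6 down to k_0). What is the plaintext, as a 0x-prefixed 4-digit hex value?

s_0 = ciphertext = 0x57B8
s_1 = InvRound(s_0, k_6) = 0x1FF7
s_2 = InvRound(s_1, k_5) = 0xA0CC
s_3 = InvRound(s_2, k_4) = 0x4AEB
s_4 = InvRound(s_3, k_3) = 0x0E9C
s_5 = InvRound(s_4, k_2) = 0x83F1
s_6 = InvRound(s_5, k_1) = 0x529C
s_7 = InvRound(s_6, k_0) = 0x7A75

0x7A75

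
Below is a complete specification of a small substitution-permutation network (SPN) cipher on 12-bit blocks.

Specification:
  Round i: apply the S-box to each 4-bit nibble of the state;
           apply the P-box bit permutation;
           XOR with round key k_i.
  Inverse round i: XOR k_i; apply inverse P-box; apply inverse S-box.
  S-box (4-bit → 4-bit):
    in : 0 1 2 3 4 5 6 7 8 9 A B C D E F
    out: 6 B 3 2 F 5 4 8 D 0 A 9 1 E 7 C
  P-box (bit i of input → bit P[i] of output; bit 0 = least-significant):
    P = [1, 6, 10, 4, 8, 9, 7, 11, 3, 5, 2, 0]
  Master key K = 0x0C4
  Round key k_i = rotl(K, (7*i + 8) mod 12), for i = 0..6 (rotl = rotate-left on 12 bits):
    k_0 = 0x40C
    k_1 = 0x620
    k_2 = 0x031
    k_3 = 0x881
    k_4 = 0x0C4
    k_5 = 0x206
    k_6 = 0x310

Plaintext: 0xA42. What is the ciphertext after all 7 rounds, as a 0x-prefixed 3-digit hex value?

0x5FF

s_0 = plaintext = 0xA42
s_1 = Round(s_0, k_0) = 0xFEF
s_2 = Round(s_1, k_1) = 0x1B5
s_3 = Round(s_2, k_2) = 0xD1A
s_4 = Round(s_3, k_3) = 0x3F4
s_5 = Round(s_4, k_4) = 0xC36
s_6 = Round(s_5, k_5) = 0x40E
s_7 = Round(s_6, k_6) = 0x5FF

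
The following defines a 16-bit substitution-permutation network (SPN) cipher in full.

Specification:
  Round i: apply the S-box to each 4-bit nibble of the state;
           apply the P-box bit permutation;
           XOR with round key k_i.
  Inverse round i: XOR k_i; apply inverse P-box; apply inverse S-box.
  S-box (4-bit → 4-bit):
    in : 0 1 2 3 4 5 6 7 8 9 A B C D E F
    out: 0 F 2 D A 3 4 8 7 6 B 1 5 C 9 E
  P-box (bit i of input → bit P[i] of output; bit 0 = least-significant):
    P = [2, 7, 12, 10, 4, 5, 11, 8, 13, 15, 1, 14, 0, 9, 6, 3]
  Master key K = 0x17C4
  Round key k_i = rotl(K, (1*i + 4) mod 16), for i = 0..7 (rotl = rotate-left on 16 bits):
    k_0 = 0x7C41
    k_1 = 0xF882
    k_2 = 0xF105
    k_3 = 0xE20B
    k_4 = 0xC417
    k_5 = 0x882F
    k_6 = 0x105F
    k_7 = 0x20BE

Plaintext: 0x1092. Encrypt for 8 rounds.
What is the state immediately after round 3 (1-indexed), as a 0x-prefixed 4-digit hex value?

s_0 = plaintext = 0x1092
s_1 = Round(s_0, k_0) = 0x76A8
s_2 = Round(s_1, k_1) = 0xE93C
s_3 = Round(s_2, k_2) = 0x681A
s_4 = Round(s_3, k_3) = 0x4FFD
s_5 = Round(s_4, k_4) = 0x1B3D
s_6 = Round(s_5, k_5) = 0xB776
s_7 = Round(s_6, k_6) = 0x415E
s_8 = Round(s_7, k_7) = 0xC680

0x681A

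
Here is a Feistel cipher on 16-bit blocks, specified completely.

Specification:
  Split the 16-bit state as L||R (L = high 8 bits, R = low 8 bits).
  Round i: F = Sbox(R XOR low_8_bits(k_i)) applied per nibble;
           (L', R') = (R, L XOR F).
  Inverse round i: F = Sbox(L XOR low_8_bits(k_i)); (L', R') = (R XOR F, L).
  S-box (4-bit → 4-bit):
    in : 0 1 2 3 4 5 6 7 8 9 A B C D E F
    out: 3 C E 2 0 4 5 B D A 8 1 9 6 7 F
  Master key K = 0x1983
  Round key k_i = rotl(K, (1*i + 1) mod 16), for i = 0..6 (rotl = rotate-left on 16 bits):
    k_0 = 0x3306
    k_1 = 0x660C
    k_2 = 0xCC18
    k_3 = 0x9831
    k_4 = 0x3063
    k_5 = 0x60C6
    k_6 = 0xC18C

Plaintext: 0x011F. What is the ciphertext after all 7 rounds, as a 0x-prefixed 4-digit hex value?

0x256C

s_0 = plaintext = 0x011F
s_1 = Round(s_0, k_0) = 0x1FCB
s_2 = Round(s_1, k_1) = 0xCB84
s_3 = Round(s_2, k_2) = 0x8462
s_4 = Round(s_3, k_3) = 0x62C6
s_5 = Round(s_4, k_4) = 0xC6E6
s_6 = Round(s_5, k_5) = 0xE625
s_7 = Round(s_6, k_6) = 0x256C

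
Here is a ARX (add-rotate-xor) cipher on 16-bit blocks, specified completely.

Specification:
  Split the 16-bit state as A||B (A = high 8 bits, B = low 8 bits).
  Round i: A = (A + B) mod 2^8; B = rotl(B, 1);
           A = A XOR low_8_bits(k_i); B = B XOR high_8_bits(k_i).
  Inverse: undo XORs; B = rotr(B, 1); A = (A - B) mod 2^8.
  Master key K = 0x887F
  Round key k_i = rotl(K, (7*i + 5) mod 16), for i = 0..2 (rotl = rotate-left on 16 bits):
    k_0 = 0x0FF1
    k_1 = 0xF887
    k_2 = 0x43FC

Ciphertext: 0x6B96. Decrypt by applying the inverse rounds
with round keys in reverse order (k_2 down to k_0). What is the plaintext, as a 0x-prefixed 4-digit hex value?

0xCD03

s_0 = ciphertext = 0x6B96
s_1 = InvRound(s_0, k_2) = 0xADEA
s_2 = InvRound(s_1, k_1) = 0x2109
s_3 = InvRound(s_2, k_0) = 0xCD03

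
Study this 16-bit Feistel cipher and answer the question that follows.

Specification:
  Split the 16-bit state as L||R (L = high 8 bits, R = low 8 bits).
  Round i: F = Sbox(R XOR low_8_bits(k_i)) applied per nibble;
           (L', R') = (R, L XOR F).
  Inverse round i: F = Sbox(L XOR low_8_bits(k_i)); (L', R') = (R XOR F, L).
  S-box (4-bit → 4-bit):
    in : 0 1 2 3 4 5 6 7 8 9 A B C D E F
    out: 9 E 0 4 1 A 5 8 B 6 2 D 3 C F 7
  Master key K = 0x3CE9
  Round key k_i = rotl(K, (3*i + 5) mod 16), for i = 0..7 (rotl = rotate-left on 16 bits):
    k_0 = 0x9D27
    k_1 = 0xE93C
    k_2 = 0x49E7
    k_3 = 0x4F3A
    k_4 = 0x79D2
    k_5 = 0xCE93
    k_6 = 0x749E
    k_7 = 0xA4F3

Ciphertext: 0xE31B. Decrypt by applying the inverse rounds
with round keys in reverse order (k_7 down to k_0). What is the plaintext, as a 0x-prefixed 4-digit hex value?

s_0 = ciphertext = 0xE31B
s_1 = InvRound(s_0, k_7) = 0xF2E3
s_2 = InvRound(s_1, k_6) = 0xB0F2
s_3 = InvRound(s_2, k_5) = 0xF6B0
s_4 = InvRound(s_3, k_4) = 0xB1F6
s_5 = InvRound(s_4, k_3) = 0x4BB1
s_6 = InvRound(s_5, k_2) = 0x924B
s_7 = InvRound(s_6, k_1) = 0x6492
s_8 = InvRound(s_7, k_0) = 0x8664

0x8664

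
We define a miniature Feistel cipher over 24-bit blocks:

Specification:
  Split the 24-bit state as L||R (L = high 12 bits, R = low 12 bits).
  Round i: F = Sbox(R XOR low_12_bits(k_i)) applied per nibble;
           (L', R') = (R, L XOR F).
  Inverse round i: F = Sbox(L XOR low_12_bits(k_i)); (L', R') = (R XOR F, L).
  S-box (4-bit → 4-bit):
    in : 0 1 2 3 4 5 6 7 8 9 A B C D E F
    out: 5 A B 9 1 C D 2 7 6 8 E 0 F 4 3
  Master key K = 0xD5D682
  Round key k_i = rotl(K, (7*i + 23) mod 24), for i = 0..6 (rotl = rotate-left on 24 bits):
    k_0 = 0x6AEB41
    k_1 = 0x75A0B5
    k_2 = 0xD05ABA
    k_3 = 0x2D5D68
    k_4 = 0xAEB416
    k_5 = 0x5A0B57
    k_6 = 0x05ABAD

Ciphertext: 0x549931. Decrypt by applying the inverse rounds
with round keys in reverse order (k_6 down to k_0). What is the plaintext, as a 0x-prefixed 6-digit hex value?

s_0 = ciphertext = 0x549931
s_1 = InvRound(s_0, k_6) = 0xD70549
s_2 = InvRound(s_1, k_5) = 0x8FBD70
s_3 = InvRound(s_2, k_4) = 0xD3F8FB
s_4 = InvRound(s_3, k_3) = 0xD39D3F
s_5 = InvRound(s_4, k_2) = 0xF46D39
s_6 = InvRound(s_5, k_1) = 0xE00F46
s_7 = InvRound(s_6, k_0) = 0x35CE00

0x35CE00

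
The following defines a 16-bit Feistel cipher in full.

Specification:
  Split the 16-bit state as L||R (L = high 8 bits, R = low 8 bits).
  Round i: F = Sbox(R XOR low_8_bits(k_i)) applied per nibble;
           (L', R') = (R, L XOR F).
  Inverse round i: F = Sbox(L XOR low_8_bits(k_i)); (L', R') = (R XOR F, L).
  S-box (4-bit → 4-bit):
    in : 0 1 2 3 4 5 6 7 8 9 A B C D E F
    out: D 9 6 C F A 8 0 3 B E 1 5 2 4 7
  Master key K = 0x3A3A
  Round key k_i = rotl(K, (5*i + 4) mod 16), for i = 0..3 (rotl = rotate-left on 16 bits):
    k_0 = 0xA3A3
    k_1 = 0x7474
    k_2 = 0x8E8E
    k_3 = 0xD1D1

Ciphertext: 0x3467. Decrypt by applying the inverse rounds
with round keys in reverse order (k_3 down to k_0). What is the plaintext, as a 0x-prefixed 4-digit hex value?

s_0 = ciphertext = 0x3467
s_1 = InvRound(s_0, k_3) = 0x2D34
s_2 = InvRound(s_1, k_2) = 0xD82D
s_3 = InvRound(s_2, k_1) = 0xC8D8
s_4 = InvRound(s_3, k_0) = 0x59C8

0x59C8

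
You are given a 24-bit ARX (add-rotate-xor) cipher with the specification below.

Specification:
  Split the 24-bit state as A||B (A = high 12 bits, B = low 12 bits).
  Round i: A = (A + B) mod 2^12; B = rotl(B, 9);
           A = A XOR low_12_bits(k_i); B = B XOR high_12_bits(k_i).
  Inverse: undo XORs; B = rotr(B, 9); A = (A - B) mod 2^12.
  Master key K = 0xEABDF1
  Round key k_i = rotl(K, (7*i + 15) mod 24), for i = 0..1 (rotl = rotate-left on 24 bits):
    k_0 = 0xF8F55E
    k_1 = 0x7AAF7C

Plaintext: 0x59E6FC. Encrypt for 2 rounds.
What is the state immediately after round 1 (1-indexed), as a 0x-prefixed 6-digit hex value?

0x9C4750

s_0 = plaintext = 0x59E6FC
s_1 = Round(s_0, k_0) = 0x9C4750
s_2 = Round(s_1, k_1) = 0xE68740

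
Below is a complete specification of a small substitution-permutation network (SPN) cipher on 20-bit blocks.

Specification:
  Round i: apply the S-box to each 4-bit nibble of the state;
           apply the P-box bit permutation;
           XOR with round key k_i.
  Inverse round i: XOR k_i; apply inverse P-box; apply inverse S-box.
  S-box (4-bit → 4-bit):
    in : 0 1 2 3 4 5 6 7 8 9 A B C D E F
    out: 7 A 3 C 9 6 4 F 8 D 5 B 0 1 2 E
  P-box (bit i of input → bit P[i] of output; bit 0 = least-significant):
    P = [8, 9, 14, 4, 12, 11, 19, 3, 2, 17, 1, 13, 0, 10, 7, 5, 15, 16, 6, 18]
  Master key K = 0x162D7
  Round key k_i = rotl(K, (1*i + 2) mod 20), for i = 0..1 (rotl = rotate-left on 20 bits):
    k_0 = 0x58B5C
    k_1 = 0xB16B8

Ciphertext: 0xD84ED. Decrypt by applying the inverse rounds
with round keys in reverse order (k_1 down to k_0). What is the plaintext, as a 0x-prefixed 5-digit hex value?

0x8AD7A

s_0 = ciphertext = 0xD84ED
s_1 = InvRound(s_0, k_1) = 0x9D2D1
s_2 = InvRound(s_1, k_0) = 0x8AD7A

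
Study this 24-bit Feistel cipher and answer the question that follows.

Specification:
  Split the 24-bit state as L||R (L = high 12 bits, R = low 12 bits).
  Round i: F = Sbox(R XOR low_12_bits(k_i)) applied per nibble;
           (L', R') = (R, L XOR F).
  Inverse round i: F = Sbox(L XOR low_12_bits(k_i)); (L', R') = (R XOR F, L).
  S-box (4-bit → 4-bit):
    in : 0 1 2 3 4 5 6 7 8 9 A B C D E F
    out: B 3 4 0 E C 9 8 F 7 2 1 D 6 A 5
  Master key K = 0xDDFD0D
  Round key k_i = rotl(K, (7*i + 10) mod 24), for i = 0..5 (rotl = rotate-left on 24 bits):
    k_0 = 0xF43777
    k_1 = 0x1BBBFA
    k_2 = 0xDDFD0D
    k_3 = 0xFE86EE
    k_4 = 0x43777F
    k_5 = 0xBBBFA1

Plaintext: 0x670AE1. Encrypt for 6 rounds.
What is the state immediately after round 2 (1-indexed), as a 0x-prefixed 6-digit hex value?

s_0 = plaintext = 0x670AE1
s_1 = Round(s_0, k_0) = 0xAE1009
s_2 = Round(s_1, k_1) = 0x009BB1
s_3 = Round(s_2, k_2) = 0xBB1914
s_4 = Round(s_3, k_3) = 0x914EE3
s_5 = Round(s_4, k_4) = 0xEE3E69
s_6 = Round(s_5, k_5) = 0xE69D3C

0x009BB1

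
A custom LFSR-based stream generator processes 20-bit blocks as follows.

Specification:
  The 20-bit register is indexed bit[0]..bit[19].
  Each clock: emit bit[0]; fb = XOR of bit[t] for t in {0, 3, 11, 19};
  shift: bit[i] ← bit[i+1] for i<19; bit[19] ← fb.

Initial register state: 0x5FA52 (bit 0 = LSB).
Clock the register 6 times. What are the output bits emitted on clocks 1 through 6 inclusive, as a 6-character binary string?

010010

reg_0 = 0x5FA52
clock 1: out=0, reg = 0xAFD29
clock 2: out=1, reg = 0x57E94
clock 3: out=0, reg = 0xABF4A
clock 4: out=0, reg = 0xD5FA5
clock 5: out=1, reg = 0xEAFD2
clock 6: out=0, reg = 0x757E9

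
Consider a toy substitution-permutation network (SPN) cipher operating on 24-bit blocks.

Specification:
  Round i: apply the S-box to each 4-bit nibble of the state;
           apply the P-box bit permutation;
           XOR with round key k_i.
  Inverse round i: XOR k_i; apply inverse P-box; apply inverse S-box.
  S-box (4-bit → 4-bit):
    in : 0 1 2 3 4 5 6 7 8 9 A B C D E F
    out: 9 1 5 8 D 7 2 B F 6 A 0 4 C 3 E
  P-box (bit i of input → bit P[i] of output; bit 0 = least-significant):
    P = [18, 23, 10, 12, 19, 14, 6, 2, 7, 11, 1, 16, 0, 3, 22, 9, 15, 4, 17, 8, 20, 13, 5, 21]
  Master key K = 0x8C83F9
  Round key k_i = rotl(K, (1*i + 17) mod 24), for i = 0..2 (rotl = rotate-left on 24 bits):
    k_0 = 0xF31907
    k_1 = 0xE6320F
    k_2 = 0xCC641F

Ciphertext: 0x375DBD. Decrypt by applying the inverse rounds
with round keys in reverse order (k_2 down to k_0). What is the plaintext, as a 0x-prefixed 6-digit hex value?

0x2FDBF0

s_0 = ciphertext = 0x375DBD
s_1 = InvRound(s_0, k_2) = 0x8DC81A
s_2 = InvRound(s_1, k_1) = 0xA54A73
s_3 = InvRound(s_2, k_0) = 0x2FDBF0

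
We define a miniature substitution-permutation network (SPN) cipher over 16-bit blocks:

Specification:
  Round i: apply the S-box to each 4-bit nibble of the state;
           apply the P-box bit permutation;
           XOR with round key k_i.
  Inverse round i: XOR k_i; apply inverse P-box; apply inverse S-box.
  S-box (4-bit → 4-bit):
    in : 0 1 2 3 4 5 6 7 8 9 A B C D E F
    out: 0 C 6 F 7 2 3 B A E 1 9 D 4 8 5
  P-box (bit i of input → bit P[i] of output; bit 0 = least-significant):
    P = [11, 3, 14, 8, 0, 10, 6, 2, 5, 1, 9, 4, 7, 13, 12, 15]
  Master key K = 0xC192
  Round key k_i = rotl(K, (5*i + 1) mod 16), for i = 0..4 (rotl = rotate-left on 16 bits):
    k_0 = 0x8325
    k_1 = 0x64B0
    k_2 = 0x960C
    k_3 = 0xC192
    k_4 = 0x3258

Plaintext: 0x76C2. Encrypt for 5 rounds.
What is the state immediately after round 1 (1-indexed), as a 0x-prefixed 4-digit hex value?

0x63CA

s_0 = plaintext = 0x76C2
s_1 = Round(s_0, k_0) = 0x63CA
s_2 = Round(s_1, k_1) = 0x4E47
s_3 = Round(s_2, k_2) = 0xABD5
s_4 = Round(s_3, k_3) = 0xC16A
s_5 = Round(s_4, k_4) = 0xACC9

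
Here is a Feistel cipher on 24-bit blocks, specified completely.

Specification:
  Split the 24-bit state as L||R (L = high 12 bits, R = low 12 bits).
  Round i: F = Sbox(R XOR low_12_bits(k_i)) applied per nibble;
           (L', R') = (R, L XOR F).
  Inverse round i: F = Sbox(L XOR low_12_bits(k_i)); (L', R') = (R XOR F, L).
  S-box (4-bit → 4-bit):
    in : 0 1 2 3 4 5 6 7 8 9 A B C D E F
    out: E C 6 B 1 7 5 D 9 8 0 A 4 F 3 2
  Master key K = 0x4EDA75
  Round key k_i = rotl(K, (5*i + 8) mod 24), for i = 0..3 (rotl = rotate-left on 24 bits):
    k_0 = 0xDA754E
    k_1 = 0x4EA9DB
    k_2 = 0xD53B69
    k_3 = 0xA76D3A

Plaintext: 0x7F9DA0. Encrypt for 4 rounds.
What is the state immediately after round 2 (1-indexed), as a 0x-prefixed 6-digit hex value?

0xECA06C

s_0 = plaintext = 0x7F9DA0
s_1 = Round(s_0, k_0) = 0xDA0ECA
s_2 = Round(s_1, k_1) = 0xECA06C
s_3 = Round(s_2, k_2) = 0x06C42D
s_4 = Round(s_3, k_3) = 0x42D8A1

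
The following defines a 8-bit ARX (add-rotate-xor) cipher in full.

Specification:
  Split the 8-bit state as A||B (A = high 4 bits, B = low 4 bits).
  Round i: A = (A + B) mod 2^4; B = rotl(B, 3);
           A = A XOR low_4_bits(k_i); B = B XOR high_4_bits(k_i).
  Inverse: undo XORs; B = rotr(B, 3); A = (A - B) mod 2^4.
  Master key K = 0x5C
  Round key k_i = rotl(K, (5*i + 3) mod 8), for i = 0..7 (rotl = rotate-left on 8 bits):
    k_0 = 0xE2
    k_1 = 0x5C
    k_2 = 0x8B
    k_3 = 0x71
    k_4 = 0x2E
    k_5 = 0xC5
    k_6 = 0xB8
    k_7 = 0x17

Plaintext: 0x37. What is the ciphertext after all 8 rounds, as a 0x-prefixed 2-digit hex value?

0x57

s_0 = plaintext = 0x37
s_1 = Round(s_0, k_0) = 0x85
s_2 = Round(s_1, k_1) = 0x1F
s_3 = Round(s_2, k_2) = 0xB7
s_4 = Round(s_3, k_3) = 0x3C
s_5 = Round(s_4, k_4) = 0x14
s_6 = Round(s_5, k_5) = 0x0E
s_7 = Round(s_6, k_6) = 0x6C
s_8 = Round(s_7, k_7) = 0x57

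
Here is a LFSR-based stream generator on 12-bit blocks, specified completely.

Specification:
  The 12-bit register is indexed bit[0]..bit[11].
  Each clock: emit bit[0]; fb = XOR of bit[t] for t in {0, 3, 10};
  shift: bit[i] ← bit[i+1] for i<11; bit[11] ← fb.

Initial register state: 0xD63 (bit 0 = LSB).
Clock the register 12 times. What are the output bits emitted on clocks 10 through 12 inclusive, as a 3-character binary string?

reg_0 = 0xD63
clock 1: out=1, reg = 0x6B1
clock 2: out=1, reg = 0x358
clock 3: out=0, reg = 0x9AC
clock 4: out=0, reg = 0xCD6
clock 5: out=0, reg = 0xE6B
clock 6: out=1, reg = 0xF35
clock 7: out=1, reg = 0x79A
clock 8: out=0, reg = 0x3CD
clock 9: out=1, reg = 0x1E6
clock 10: out=0, reg = 0x0F3
clock 11: out=1, reg = 0x879
clock 12: out=1, reg = 0x43C

011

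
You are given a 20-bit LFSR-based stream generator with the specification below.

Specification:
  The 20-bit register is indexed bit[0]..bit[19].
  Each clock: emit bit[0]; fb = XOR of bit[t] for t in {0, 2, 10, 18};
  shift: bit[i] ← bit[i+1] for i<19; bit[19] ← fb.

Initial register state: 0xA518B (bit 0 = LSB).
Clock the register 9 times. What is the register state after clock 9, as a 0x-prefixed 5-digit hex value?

reg_0 = 0xA518B
clock 1: out=1, reg = 0xD28C5
clock 2: out=1, reg = 0xE9462
clock 3: out=0, reg = 0x74A31
clock 4: out=1, reg = 0x3A518
clock 5: out=0, reg = 0x9D28C
clock 6: out=0, reg = 0xCE946
clock 7: out=0, reg = 0x674A3
clock 8: out=1, reg = 0xB3A51
clock 9: out=1, reg = 0xD9D28

0xD9D28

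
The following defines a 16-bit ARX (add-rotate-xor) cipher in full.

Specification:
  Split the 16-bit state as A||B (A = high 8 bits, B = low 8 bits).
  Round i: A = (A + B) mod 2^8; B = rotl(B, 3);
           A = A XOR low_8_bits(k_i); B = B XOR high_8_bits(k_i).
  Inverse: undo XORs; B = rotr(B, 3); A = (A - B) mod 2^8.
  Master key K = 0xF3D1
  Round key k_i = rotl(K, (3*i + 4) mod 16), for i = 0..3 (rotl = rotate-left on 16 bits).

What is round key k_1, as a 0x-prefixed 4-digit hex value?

0xE8F9

K = 0xF3D1
k_0 = rotl(K, (3*0+4) mod 16) = rotl(K, 4) = 0x3D1F
k_1 = rotl(K, (3*1+4) mod 16) = rotl(K, 7) = 0xE8F9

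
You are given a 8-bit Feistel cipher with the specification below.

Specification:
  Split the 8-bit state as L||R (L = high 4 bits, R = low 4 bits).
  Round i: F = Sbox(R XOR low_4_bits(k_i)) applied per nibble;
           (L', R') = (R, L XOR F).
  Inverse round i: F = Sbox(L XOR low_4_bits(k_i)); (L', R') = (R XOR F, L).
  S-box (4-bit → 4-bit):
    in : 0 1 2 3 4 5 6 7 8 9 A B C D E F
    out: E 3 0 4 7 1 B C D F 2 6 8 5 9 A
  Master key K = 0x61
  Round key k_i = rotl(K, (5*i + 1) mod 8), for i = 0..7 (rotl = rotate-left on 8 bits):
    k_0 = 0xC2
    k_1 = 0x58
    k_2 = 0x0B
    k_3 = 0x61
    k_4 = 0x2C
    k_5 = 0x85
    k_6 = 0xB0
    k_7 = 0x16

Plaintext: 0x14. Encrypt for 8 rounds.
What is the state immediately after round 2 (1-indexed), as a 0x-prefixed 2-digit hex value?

0xA4

s_0 = plaintext = 0x14
s_1 = Round(s_0, k_0) = 0x4A
s_2 = Round(s_1, k_1) = 0xA4
s_3 = Round(s_2, k_2) = 0x40
s_4 = Round(s_3, k_3) = 0x07
s_5 = Round(s_4, k_4) = 0x76
s_6 = Round(s_5, k_5) = 0x63
s_7 = Round(s_6, k_6) = 0x32
s_8 = Round(s_7, k_7) = 0x24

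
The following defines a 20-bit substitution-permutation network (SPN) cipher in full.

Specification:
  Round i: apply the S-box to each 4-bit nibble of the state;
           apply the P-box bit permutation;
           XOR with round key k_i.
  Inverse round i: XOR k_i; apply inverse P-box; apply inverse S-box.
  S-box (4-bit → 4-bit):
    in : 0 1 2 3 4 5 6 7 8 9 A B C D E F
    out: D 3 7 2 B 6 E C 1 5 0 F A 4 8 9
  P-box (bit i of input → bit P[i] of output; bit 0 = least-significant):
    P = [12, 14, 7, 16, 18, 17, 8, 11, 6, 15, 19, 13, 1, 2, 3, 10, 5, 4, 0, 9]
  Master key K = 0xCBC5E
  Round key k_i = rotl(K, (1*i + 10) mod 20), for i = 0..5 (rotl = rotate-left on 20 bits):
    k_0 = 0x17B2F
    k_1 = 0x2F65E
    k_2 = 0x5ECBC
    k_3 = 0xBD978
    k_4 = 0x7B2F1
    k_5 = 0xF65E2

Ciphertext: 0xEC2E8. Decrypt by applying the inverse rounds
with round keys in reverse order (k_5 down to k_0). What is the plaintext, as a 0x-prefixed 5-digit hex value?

s_0 = ciphertext = 0xEC2E8
s_1 = InvRound(s_0, k_5) = 0xE0CDE
s_2 = InvRound(s_1, k_4) = 0x0B6EF
s_3 = InvRound(s_2, k_3) = 0x64766
s_4 = InvRound(s_3, k_2) = 0xC9467
s_5 = InvRound(s_4, k_1) = 0xBD713
s_6 = InvRound(s_5, k_0) = 0x166CA

0x166CA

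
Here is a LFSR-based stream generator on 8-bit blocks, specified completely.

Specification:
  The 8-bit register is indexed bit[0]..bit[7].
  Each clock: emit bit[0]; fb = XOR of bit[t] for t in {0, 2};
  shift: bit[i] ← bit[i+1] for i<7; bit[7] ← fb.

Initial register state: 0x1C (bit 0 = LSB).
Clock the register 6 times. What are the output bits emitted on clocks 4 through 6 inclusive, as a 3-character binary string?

reg_0 = 0x1C
clock 1: out=0, reg = 0x8E
clock 2: out=0, reg = 0xC7
clock 3: out=1, reg = 0x63
clock 4: out=1, reg = 0xB1
clock 5: out=1, reg = 0xD8
clock 6: out=0, reg = 0x6C

110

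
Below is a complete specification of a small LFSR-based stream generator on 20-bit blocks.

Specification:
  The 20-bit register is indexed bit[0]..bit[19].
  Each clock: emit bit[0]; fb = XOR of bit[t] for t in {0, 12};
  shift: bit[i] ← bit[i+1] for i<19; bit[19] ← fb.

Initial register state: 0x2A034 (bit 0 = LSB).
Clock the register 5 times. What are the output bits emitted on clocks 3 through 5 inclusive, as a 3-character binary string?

reg_0 = 0x2A034
clock 1: out=0, reg = 0x1501A
clock 2: out=0, reg = 0x8A80D
clock 3: out=1, reg = 0xC5406
clock 4: out=0, reg = 0xE2A03
clock 5: out=1, reg = 0xF1501

101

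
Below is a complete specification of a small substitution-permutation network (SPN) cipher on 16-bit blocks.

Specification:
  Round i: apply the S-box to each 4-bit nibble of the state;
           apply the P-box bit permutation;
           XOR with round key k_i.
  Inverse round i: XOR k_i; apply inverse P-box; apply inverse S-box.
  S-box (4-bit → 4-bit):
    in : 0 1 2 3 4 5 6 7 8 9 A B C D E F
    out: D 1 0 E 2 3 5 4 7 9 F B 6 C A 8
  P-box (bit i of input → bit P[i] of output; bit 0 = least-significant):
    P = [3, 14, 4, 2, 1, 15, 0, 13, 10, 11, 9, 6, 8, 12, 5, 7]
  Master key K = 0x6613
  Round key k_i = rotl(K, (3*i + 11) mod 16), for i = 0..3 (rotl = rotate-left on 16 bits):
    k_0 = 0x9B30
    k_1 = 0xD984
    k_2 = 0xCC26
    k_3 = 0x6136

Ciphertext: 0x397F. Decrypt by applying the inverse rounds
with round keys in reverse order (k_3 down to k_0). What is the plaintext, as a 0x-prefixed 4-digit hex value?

s_0 = ciphertext = 0x397F
s_1 = InvRound(s_0, k_3) = 0x4E75
s_2 = InvRound(s_1, k_2) = 0x2D87
s_3 = InvRound(s_2, k_1) = 0x41A4
s_4 = InvRound(s_3, k_0) = 0xEC43

0xEC43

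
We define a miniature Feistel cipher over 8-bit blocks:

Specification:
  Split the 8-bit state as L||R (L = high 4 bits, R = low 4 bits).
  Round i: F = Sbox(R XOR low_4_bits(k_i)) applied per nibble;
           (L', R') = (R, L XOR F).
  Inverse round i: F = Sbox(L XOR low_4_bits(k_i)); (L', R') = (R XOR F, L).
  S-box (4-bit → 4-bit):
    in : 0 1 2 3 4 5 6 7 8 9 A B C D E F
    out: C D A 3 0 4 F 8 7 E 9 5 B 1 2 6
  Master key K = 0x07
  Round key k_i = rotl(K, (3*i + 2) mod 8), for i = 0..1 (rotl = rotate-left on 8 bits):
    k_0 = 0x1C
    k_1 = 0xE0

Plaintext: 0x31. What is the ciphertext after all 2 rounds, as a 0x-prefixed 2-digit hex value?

0x2B

s_0 = plaintext = 0x31
s_1 = Round(s_0, k_0) = 0x12
s_2 = Round(s_1, k_1) = 0x2B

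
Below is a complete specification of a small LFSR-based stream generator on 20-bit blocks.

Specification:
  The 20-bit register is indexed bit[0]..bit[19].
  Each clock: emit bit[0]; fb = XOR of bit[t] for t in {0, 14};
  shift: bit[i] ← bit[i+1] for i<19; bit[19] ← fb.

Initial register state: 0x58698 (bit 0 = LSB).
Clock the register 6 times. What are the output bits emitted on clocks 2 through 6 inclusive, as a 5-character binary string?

reg_0 = 0x58698
clock 1: out=0, reg = 0x2C34C
clock 2: out=0, reg = 0x961A6
clock 3: out=0, reg = 0xCB0D3
clock 4: out=1, reg = 0xE5869
clock 5: out=1, reg = 0x72C34
clock 6: out=0, reg = 0x3961A

00110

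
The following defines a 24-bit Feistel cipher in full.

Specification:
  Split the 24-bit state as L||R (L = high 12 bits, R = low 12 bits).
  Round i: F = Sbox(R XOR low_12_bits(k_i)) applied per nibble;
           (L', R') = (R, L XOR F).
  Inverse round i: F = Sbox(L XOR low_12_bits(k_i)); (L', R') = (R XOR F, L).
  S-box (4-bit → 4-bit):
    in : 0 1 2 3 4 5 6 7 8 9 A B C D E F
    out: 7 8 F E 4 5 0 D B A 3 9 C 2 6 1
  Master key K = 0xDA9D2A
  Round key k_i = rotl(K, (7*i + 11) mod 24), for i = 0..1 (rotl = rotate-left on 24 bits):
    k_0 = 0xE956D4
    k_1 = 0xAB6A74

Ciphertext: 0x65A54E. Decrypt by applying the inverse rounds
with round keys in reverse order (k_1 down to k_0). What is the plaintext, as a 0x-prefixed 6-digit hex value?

0x7569B8

s_0 = ciphertext = 0x65A54E
s_1 = InvRound(s_0, k_1) = 0x9B865A
s_2 = InvRound(s_1, k_0) = 0x7569B8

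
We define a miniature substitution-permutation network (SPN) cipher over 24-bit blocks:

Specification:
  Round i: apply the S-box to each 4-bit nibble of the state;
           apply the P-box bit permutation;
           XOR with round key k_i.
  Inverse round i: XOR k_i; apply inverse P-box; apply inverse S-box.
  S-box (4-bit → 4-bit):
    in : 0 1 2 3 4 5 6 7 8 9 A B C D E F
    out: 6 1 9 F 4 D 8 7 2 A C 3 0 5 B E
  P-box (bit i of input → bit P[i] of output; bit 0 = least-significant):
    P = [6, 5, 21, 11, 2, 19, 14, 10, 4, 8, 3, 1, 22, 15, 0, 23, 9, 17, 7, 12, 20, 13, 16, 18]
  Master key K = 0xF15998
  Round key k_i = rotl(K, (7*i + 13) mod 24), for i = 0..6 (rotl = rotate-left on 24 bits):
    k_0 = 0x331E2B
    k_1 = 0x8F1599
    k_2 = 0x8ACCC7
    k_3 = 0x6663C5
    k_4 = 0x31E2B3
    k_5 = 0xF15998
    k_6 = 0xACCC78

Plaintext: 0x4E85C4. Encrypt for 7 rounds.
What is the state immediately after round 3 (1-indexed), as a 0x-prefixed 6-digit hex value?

s_0 = plaintext = 0x4E85C4
s_1 = Round(s_0, k_0) = 0x108C31
s_2 = Round(s_1, k_1) = 0x95D15D
s_3 = Round(s_2, k_2) = 0xEEBA12
s_4 = Round(s_3, k_3) = 0x30D98B
s_5 = Round(s_4, k_4) = 0x6EC350
s_6 = Round(s_5, k_5) = 0xD70EA6
s_7 = Round(s_6, k_6) = 0xBF03EB

0xEEBA12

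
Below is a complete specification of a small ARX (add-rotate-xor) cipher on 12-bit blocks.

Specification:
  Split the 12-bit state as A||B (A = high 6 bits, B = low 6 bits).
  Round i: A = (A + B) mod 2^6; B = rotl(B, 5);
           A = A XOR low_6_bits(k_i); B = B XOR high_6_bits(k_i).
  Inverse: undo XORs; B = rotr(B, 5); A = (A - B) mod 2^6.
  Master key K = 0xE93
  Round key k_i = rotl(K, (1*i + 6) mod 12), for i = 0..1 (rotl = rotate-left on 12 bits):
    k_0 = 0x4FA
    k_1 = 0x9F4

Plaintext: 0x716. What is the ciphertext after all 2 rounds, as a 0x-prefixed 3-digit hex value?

s_0 = plaintext = 0x716
s_1 = Round(s_0, k_0) = 0x218
s_2 = Round(s_1, k_1) = 0x52B

0x52B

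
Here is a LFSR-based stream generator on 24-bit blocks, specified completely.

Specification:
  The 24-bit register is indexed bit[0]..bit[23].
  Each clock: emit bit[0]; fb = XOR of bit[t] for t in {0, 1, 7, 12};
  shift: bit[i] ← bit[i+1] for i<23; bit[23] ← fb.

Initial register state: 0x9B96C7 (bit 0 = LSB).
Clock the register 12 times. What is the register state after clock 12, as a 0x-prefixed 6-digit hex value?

0x3309B9

reg_0 = 0x9B96C7
clock 1: out=1, reg = 0x4DCB63
clock 2: out=1, reg = 0x26E5B1
clock 3: out=1, reg = 0x1372D8
clock 4: out=0, reg = 0x09B96C
clock 5: out=0, reg = 0x84DCB6
clock 6: out=0, reg = 0xC26E5B
clock 7: out=1, reg = 0x61372D
clock 8: out=1, reg = 0x309B96
clock 9: out=0, reg = 0x984DCB
clock 10: out=1, reg = 0xCC26E5
clock 11: out=1, reg = 0x661372
clock 12: out=0, reg = 0x3309B9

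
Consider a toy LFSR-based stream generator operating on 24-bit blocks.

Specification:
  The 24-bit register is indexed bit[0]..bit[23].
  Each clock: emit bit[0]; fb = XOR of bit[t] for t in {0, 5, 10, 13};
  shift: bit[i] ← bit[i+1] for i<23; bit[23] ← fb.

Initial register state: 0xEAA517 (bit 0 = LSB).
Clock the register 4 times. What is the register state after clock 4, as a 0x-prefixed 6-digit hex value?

reg_0 = 0xEAA517
clock 1: out=1, reg = 0xF5528B
clock 2: out=1, reg = 0xFAA945
clock 3: out=1, reg = 0x7D54A2
clock 4: out=0, reg = 0x3EAA51

0x3EAA51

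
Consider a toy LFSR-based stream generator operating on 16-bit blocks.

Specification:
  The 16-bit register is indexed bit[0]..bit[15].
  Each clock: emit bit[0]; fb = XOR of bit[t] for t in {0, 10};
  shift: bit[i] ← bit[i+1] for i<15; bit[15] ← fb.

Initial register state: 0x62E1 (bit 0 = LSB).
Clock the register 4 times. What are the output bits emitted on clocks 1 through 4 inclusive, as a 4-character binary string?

reg_0 = 0x62E1
clock 1: out=1, reg = 0xB170
clock 2: out=0, reg = 0x58B8
clock 3: out=0, reg = 0x2C5C
clock 4: out=0, reg = 0x962E

1000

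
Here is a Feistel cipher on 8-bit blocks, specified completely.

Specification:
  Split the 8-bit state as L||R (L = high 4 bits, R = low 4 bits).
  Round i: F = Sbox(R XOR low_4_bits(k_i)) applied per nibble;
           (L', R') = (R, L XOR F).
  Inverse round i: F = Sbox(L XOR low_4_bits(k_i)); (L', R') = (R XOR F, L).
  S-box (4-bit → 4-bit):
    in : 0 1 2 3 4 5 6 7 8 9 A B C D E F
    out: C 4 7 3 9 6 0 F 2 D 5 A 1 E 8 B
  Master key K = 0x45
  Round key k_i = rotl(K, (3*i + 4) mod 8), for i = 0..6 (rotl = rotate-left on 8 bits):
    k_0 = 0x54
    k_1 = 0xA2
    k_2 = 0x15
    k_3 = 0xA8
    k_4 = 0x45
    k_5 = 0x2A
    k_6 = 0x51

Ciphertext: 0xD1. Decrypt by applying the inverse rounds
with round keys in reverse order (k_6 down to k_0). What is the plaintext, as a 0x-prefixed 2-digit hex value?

0xAF

s_0 = ciphertext = 0xD1
s_1 = InvRound(s_0, k_6) = 0x0D
s_2 = InvRound(s_1, k_5) = 0x80
s_3 = InvRound(s_2, k_4) = 0xE8
s_4 = InvRound(s_3, k_3) = 0x8E
s_5 = InvRound(s_4, k_2) = 0x08
s_6 = InvRound(s_5, k_1) = 0xF0
s_7 = InvRound(s_6, k_0) = 0xAF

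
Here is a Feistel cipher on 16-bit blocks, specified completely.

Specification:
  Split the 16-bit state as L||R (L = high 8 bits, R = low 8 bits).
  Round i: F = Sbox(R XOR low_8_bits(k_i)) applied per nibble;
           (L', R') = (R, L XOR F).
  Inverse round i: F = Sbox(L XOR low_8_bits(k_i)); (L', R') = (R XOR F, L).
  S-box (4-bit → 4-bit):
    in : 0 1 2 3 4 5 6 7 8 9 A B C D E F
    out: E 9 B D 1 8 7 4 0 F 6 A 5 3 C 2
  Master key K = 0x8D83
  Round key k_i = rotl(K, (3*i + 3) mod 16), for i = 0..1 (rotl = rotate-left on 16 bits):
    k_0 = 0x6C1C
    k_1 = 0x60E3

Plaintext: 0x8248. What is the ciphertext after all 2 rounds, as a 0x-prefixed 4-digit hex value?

0x0386

s_0 = plaintext = 0x8248
s_1 = Round(s_0, k_0) = 0x4803
s_2 = Round(s_1, k_1) = 0x0386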